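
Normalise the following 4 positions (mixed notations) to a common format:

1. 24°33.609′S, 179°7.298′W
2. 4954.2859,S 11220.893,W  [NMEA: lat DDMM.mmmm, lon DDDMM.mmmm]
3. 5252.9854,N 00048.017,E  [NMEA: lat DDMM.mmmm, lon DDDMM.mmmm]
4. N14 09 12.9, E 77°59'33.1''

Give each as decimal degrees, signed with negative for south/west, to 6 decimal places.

Point 1:
  Lat: 33.609′ = 0.560150°; total 24.5601500
  S → negative
  λ: 179 + 7.298/60 = 179.1216333
  hemisphere W, so the sign is −
Point 2:
  Lat: split at 2 digits → 49° and 54.2859′; 49 + 54.2859/60 = 49.9047650
  hemisphere S, so the sign is −
  Longitude: degrees = first 3 digits = 112, minutes = 20.893; 112 + 20.893/60 = 112.3482167
  W → negative
Point 3:
  Lat: degrees = first 2 digits = 52, minutes = 52.9854; 52 + 52.9854/60 = 52.8830900
  N ⇒ keep positive
  λ: degrees = first 3 digits = 0, minutes = 48.017; 0 + 48.017/60 = 0.8002833
  E → positive
Point 4:
  Lat: 9′ + 12.9″ = 9.21500′; 14 + 9.21500/60 = 14.1535833
  N → positive
  Lon: 77° + 59/60 + 33.1/3600 = 77 + 0.983333 + 0.009194 = 77.9925278
  E → positive

1. -24.560150, -179.121633
2. -49.904765, -112.348217
3. 52.883090, 0.800283
4. 14.153583, 77.992528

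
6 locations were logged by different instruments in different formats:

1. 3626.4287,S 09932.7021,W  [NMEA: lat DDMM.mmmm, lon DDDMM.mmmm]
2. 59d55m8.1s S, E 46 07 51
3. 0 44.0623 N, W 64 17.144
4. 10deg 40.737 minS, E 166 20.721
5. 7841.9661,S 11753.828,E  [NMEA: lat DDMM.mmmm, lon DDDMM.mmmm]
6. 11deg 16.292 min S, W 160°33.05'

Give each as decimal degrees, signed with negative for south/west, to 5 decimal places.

Point 1:
  φ: split at 2 digits → 36° and 26.4287′; 36 + 26.4287/60 = 36.440478
  hemisphere S, so the sign is −
  Longitude: split at 3 digits → 099° and 32.7021′; 99 + 32.7021/60 = 99.545035
  W → negative
Point 2:
  φ: 59 + 55/60 + 8.1/3600 = 59.918917
  S ⇒ negate
  Lon: 46 + 7/60 + 51/3600 = 46.130833
  E ⇒ keep positive
Point 3:
  Latitude: 0 + 44.0623/60 = 0.734372
  N → positive
  λ: 17.144′ = 0.285733°; total 64.285733
  hemisphere W, so the sign is −
Point 4:
  φ: 10 + 40.737/60 = 10.678950
  S → negative
  Longitude: 166 + 20.721/60 = 166.345350
  E ⇒ keep positive
Point 5:
  Lat: degrees = first 2 digits = 78, minutes = 41.9661; 78 + 41.9661/60 = 78.699435
  S ⇒ negate
  λ: split at 3 digits → 117° and 53.828′; 117 + 53.828/60 = 117.897133
  E ⇒ keep positive
Point 6:
  Latitude: 11 + 16.292/60 = 11.271533
  hemisphere S, so the sign is −
  Longitude: 160 + 33.05/60 = 160.550833
  W ⇒ negate

1. -36.44048, -99.54504
2. -59.91892, 46.13083
3. 0.73437, -64.28573
4. -10.67895, 166.34535
5. -78.69944, 117.89713
6. -11.27153, -160.55083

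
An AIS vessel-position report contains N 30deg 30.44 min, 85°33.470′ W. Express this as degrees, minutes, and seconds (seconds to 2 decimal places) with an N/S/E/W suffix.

Lat: fractional minutes 0.44000 × 60 = 26.4000″
Lon: fractional minutes 0.47000 × 60 = 28.2000″

30°30′26.40″ N, 85°33′28.20″ W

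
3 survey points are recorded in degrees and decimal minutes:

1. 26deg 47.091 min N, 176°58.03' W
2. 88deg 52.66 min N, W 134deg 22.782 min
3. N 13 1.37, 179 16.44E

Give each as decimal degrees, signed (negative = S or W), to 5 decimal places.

Point 1:
  φ: 47.091′ = 0.784850°; total 26.784850
  N ⇒ keep positive
  Lon: 176 + 58.03/60 = 176.967167
  hemisphere W, so the sign is −
Point 2:
  Latitude: 52.66′ = 0.877667°; total 88.877667
  N ⇒ keep positive
  Longitude: 22.782′ = 0.379700°; total 134.379700
  W → negative
Point 3:
  Latitude: 13 + 1.37/60 = 13.022833
  N ⇒ keep positive
  Lon: 179 + 16.44/60 = 179.274000
  E ⇒ keep positive

1. 26.78485, -176.96717
2. 88.87767, -134.37970
3. 13.02283, 179.27400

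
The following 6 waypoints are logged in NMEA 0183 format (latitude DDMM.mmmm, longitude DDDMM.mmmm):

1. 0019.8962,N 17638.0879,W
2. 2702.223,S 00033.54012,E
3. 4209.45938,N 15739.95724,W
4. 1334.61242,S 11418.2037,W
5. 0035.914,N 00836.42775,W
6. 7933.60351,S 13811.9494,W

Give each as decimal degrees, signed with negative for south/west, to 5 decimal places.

1. 0.33160, -176.63480
2. -27.03705, 0.55900
3. 42.15766, -157.66595
4. -13.57687, -114.30340
5. 0.59857, -8.60713
6. -79.56006, -138.19916

Point 1:
  φ: split at 2 digits → 00° and 19.8962′; 0 + 19.8962/60 = 0.331603
  N → positive
  Longitude: degrees = first 3 digits = 176, minutes = 38.0879; 176 + 38.0879/60 = 176.634798
  hemisphere W, so the sign is −
Point 2:
  Latitude: degrees = first 2 digits = 27, minutes = 2.223; 27 + 2.223/60 = 27.037050
  S → negative
  Lon: split at 3 digits → 000° and 33.54012′; 0 + 33.54012/60 = 0.559002
  E ⇒ keep positive
Point 3:
  Latitude: split at 2 digits → 42° and 9.45938′; 42 + 9.45938/60 = 42.157656
  N ⇒ keep positive
  Longitude: degrees = first 3 digits = 157, minutes = 39.95724; 157 + 39.95724/60 = 157.665954
  hemisphere W, so the sign is −
Point 4:
  Lat: split at 2 digits → 13° and 34.61242′; 13 + 34.61242/60 = 13.576874
  S → negative
  λ: split at 3 digits → 114° and 18.2037′; 114 + 18.2037/60 = 114.303395
  W ⇒ negate
Point 5:
  Lat: split at 2 digits → 00° and 35.914′; 0 + 35.914/60 = 0.598567
  N ⇒ keep positive
  Lon: split at 3 digits → 008° and 36.42775′; 8 + 36.42775/60 = 8.607129
  W ⇒ negate
Point 6:
  Latitude: split at 2 digits → 79° and 33.60351′; 79 + 33.60351/60 = 79.560059
  hemisphere S, so the sign is −
  λ: split at 3 digits → 138° and 11.9494′; 138 + 11.9494/60 = 138.199157
  W → negative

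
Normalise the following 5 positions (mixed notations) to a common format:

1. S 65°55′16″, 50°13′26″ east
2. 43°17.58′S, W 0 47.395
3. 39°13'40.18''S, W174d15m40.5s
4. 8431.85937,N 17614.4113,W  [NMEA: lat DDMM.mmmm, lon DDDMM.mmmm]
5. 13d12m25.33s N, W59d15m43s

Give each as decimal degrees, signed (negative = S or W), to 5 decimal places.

1. -65.92111, 50.22389
2. -43.29300, -0.78992
3. -39.22783, -174.26125
4. 84.53099, -176.24019
5. 13.20704, -59.26194

Point 1:
  Latitude: 55′ + 16″ = 55.26667′; 65 + 55.26667/60 = 65.921111
  S ⇒ negate
  λ: 13′ + 26″ = 13.43333′; 50 + 13.43333/60 = 50.223889
  E → positive
Point 2:
  Latitude: 17.58′ = 0.293000°; total 43.293000
  hemisphere S, so the sign is −
  Longitude: 47.395′ = 0.789917°; total 0.789917
  hemisphere W, so the sign is −
Point 3:
  Latitude: 13′ + 40.18″ = 13.66967′; 39 + 13.66967/60 = 39.227828
  S ⇒ negate
  λ: 174 + 15/60 + 40.5/3600 = 174.261250
  W ⇒ negate
Point 4:
  Latitude: split at 2 digits → 84° and 31.85937′; 84 + 31.85937/60 = 84.530990
  N → positive
  λ: split at 3 digits → 176° and 14.4113′; 176 + 14.4113/60 = 176.240188
  W → negative
Point 5:
  φ: 12′ + 25.33″ = 12.42217′; 13 + 12.42217/60 = 13.207036
  N ⇒ keep positive
  Lon: 59 + 15/60 + 43/3600 = 59.261944
  W → negative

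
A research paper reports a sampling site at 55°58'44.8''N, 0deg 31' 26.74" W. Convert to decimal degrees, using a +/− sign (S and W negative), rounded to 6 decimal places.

Latitude: 55° + 58/60 + 44.8/3600 = 55 + 0.966667 + 0.012444 = 55.9791111
N → positive
Longitude: 31′ + 26.74″ = 31.44567′; 0 + 31.44567/60 = 0.5240944
W → negative

55.979111, -0.524094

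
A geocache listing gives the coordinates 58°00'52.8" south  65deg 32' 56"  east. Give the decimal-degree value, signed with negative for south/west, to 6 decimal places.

Lat: 0′ + 52.8″ = 0.88000′; 58 + 0.88000/60 = 58.0146667
S ⇒ negate
λ: 65° + 32/60 + 56/3600 = 65 + 0.533333 + 0.015556 = 65.5488889
E → positive

-58.014667, 65.548889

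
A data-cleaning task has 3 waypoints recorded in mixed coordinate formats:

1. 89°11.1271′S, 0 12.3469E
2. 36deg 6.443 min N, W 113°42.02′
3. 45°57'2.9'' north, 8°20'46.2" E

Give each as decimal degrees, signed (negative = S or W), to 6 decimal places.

1. -89.185452, 0.205782
2. 36.107383, -113.700333
3. 45.950806, 8.346167

Point 1:
  φ: 11.1271′ = 0.185452°; total 89.1854517
  S → negative
  Longitude: 0 + 12.3469/60 = 0.2057817
  E → positive
Point 2:
  Lat: 36 + 6.443/60 = 36.1073833
  N ⇒ keep positive
  Longitude: 113 + 42.02/60 = 113.7003333
  hemisphere W, so the sign is −
Point 3:
  φ: 57′ + 2.9″ = 57.04833′; 45 + 57.04833/60 = 45.9508056
  N ⇒ keep positive
  λ: 8 + 20/60 + 46.2/3600 = 8.3461667
  E ⇒ keep positive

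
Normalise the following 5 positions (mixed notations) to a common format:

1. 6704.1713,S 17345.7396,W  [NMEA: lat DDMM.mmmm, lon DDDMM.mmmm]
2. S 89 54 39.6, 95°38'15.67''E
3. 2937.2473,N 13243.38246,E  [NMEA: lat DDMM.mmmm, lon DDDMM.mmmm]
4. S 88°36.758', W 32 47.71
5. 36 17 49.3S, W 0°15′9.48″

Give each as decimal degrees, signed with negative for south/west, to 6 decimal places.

1. -67.069522, -173.762327
2. -89.911000, 95.637686
3. 29.620788, 132.723041
4. -88.612633, -32.795167
5. -36.297028, -0.252633

Point 1:
  Latitude: degrees = first 2 digits = 67, minutes = 4.1713; 67 + 4.1713/60 = 67.0695217
  S ⇒ negate
  λ: degrees = first 3 digits = 173, minutes = 45.7396; 173 + 45.7396/60 = 173.7623267
  hemisphere W, so the sign is −
Point 2:
  Lat: 89 + 54/60 + 39.6/3600 = 89.9110000
  hemisphere S, so the sign is −
  Lon: 95° + 38/60 + 15.67/3600 = 95 + 0.633333 + 0.004353 = 95.6376861
  E ⇒ keep positive
Point 3:
  Latitude: split at 2 digits → 29° and 37.2473′; 29 + 37.2473/60 = 29.6207883
  N ⇒ keep positive
  Lon: degrees = first 3 digits = 132, minutes = 43.38246; 132 + 43.38246/60 = 132.7230410
  E → positive
Point 4:
  φ: 36.758′ = 0.612633°; total 88.6126333
  S ⇒ negate
  λ: 47.71′ = 0.795167°; total 32.7951667
  hemisphere W, so the sign is −
Point 5:
  φ: 17′ + 49.3″ = 17.82167′; 36 + 17.82167/60 = 36.2970278
  S → negative
  Lon: 0° + 15/60 + 9.48/3600 = 0 + 0.250000 + 0.002633 = 0.2526333
  hemisphere W, so the sign is −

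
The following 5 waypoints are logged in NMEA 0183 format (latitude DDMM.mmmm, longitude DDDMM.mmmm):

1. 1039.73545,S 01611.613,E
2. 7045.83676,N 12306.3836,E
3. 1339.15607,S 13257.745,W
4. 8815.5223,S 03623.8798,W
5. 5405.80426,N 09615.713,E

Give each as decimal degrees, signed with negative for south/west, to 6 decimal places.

1. -10.662258, 16.193550
2. 70.763946, 123.106393
3. -13.652601, -132.962417
4. -88.258705, -36.397997
5. 54.096738, 96.261883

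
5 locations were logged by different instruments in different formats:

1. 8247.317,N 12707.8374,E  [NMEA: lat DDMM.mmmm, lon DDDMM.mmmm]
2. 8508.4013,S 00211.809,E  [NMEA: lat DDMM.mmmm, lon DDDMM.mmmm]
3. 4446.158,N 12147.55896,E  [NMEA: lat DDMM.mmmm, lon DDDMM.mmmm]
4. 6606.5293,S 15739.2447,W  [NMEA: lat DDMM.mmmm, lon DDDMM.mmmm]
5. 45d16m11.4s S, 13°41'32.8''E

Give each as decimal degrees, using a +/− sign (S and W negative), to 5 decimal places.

1. 82.78862, 127.13062
2. -85.14002, 2.19682
3. 44.76930, 121.79265
4. -66.10882, -157.65408
5. -45.26983, 13.69244

Point 1:
  Latitude: degrees = first 2 digits = 82, minutes = 47.317; 82 + 47.317/60 = 82.788617
  N ⇒ keep positive
  Lon: degrees = first 3 digits = 127, minutes = 7.8374; 127 + 7.8374/60 = 127.130623
  E → positive
Point 2:
  Latitude: degrees = first 2 digits = 85, minutes = 8.4013; 85 + 8.4013/60 = 85.140022
  hemisphere S, so the sign is −
  λ: degrees = first 3 digits = 2, minutes = 11.809; 2 + 11.809/60 = 2.196817
  E → positive
Point 3:
  φ: split at 2 digits → 44° and 46.158′; 44 + 46.158/60 = 44.769300
  N → positive
  Lon: split at 3 digits → 121° and 47.55896′; 121 + 47.55896/60 = 121.792649
  E → positive
Point 4:
  Latitude: split at 2 digits → 66° and 6.5293′; 66 + 6.5293/60 = 66.108822
  hemisphere S, so the sign is −
  λ: degrees = first 3 digits = 157, minutes = 39.2447; 157 + 39.2447/60 = 157.654078
  hemisphere W, so the sign is −
Point 5:
  φ: 45° + 16/60 + 11.4/3600 = 45 + 0.266667 + 0.003167 = 45.269833
  S ⇒ negate
  λ: 13° + 41/60 + 32.8/3600 = 13 + 0.683333 + 0.009111 = 13.692444
  E ⇒ keep positive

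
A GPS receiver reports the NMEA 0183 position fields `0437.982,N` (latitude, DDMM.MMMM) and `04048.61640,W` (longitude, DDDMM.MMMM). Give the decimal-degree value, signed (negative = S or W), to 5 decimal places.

Latitude: split at 2 digits → 04° and 37.982′; 4 + 37.982/60 = 4.633033
N ⇒ keep positive
Lon: degrees = first 3 digits = 40, minutes = 48.6164; 40 + 48.6164/60 = 40.810273
W → negative

4.63303, -40.81027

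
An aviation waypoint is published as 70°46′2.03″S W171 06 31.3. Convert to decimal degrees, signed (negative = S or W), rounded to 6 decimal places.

φ: 70 + 46/60 + 2.03/3600 = 70.7672306
S ⇒ negate
Longitude: 6′ + 31.3″ = 6.52167′; 171 + 6.52167/60 = 171.1086944
W ⇒ negate

-70.767231, -171.108694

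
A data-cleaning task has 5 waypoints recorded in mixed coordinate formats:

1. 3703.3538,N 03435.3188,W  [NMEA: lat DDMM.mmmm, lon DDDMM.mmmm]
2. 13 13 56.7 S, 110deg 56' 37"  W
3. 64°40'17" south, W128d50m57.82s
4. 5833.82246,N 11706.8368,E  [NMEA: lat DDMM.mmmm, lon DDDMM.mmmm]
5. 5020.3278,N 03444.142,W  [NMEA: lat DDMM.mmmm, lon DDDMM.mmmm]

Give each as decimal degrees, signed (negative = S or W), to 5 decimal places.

Point 1:
  φ: split at 2 digits → 37° and 3.3538′; 37 + 3.3538/60 = 37.055897
  N → positive
  λ: split at 3 digits → 034° and 35.3188′; 34 + 35.3188/60 = 34.588647
  hemisphere W, so the sign is −
Point 2:
  Latitude: 13′ + 56.7″ = 13.94500′; 13 + 13.94500/60 = 13.232417
  hemisphere S, so the sign is −
  Longitude: 110° + 56/60 + 37/3600 = 110 + 0.933333 + 0.010278 = 110.943611
  hemisphere W, so the sign is −
Point 3:
  φ: 64 + 40/60 + 17/3600 = 64.671389
  S → negative
  Longitude: 128 + 50/60 + 57.82/3600 = 128.849394
  hemisphere W, so the sign is −
Point 4:
  Lat: degrees = first 2 digits = 58, minutes = 33.82246; 58 + 33.82246/60 = 58.563708
  N ⇒ keep positive
  λ: split at 3 digits → 117° and 6.8368′; 117 + 6.8368/60 = 117.113947
  E ⇒ keep positive
Point 5:
  Lat: split at 2 digits → 50° and 20.3278′; 50 + 20.3278/60 = 50.338797
  N ⇒ keep positive
  Longitude: degrees = first 3 digits = 34, minutes = 44.142; 34 + 44.142/60 = 34.735700
  W ⇒ negate

1. 37.05590, -34.58865
2. -13.23242, -110.94361
3. -64.67139, -128.84939
4. 58.56371, 117.11395
5. 50.33880, -34.73570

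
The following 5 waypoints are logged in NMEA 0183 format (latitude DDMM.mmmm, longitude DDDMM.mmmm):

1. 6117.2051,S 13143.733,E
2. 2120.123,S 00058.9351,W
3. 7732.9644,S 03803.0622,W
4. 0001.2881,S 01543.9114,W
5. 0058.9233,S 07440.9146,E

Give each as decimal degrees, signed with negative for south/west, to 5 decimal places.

1. -61.28675, 131.72888
2. -21.33538, -0.98225
3. -77.54941, -38.05104
4. -0.02147, -15.73186
5. -0.98206, 74.68191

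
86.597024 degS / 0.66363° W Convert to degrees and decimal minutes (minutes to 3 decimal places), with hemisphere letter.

86° 35.821′ S, 0° 39.818′ W

Latitude: minutes = (86.597024 − 86) × 60 = 35.82144
λ: minutes = (0.663630 − 0) × 60 = 39.81780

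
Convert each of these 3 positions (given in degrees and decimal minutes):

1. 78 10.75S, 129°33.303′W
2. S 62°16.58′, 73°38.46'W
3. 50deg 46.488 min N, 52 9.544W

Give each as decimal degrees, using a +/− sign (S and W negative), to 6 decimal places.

1. -78.179167, -129.555050
2. -62.276333, -73.641000
3. 50.774800, -52.159067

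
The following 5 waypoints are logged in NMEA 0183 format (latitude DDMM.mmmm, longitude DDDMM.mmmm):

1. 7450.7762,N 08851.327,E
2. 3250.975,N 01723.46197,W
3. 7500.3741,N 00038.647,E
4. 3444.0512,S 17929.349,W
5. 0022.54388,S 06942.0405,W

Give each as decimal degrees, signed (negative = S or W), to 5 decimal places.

Point 1:
  Lat: degrees = first 2 digits = 74, minutes = 50.7762; 74 + 50.7762/60 = 74.846270
  N ⇒ keep positive
  Longitude: split at 3 digits → 088° and 51.327′; 88 + 51.327/60 = 88.855450
  E → positive
Point 2:
  Lat: degrees = first 2 digits = 32, minutes = 50.975; 32 + 50.975/60 = 32.849583
  N ⇒ keep positive
  λ: split at 3 digits → 017° and 23.46197′; 17 + 23.46197/60 = 17.391033
  hemisphere W, so the sign is −
Point 3:
  Lat: split at 2 digits → 75° and 0.3741′; 75 + 0.3741/60 = 75.006235
  N → positive
  λ: split at 3 digits → 000° and 38.647′; 0 + 38.647/60 = 0.644117
  E → positive
Point 4:
  Latitude: split at 2 digits → 34° and 44.0512′; 34 + 44.0512/60 = 34.734187
  S → negative
  Lon: degrees = first 3 digits = 179, minutes = 29.349; 179 + 29.349/60 = 179.489150
  W → negative
Point 5:
  φ: degrees = first 2 digits = 0, minutes = 22.54388; 0 + 22.54388/60 = 0.375731
  S → negative
  Longitude: split at 3 digits → 069° and 42.0405′; 69 + 42.0405/60 = 69.700675
  W → negative

1. 74.84627, 88.85545
2. 32.84958, -17.39103
3. 75.00624, 0.64412
4. -34.73419, -179.48915
5. -0.37573, -69.70068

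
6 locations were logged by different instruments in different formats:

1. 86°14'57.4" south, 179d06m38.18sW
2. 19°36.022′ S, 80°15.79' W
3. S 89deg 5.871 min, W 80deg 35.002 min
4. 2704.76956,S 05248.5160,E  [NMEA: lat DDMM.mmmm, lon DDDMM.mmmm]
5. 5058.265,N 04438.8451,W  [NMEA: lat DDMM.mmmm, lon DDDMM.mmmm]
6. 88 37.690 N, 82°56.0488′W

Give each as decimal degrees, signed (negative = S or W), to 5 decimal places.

Point 1:
  Lat: 86 + 14/60 + 57.4/3600 = 86.249278
  hemisphere S, so the sign is −
  λ: 6′ + 38.18″ = 6.63633′; 179 + 6.63633/60 = 179.110606
  W → negative
Point 2:
  φ: 19 + 36.022/60 = 19.600367
  S → negative
  λ: 80 + 15.79/60 = 80.263167
  hemisphere W, so the sign is −
Point 3:
  Lat: 89 + 5.871/60 = 89.097850
  S → negative
  Lon: 80 + 35.002/60 = 80.583367
  hemisphere W, so the sign is −
Point 4:
  Latitude: split at 2 digits → 27° and 4.76956′; 27 + 4.76956/60 = 27.079493
  hemisphere S, so the sign is −
  Longitude: degrees = first 3 digits = 52, minutes = 48.516; 52 + 48.516/60 = 52.808600
  E → positive
Point 5:
  Latitude: split at 2 digits → 50° and 58.265′; 50 + 58.265/60 = 50.971083
  N → positive
  Longitude: split at 3 digits → 044° and 38.8451′; 44 + 38.8451/60 = 44.647418
  W → negative
Point 6:
  Latitude: 88 + 37.69/60 = 88.628167
  N → positive
  λ: 82 + 56.0488/60 = 82.934147
  W ⇒ negate

1. -86.24928, -179.11061
2. -19.60037, -80.26317
3. -89.09785, -80.58337
4. -27.07949, 52.80860
5. 50.97108, -44.64742
6. 88.62817, -82.93415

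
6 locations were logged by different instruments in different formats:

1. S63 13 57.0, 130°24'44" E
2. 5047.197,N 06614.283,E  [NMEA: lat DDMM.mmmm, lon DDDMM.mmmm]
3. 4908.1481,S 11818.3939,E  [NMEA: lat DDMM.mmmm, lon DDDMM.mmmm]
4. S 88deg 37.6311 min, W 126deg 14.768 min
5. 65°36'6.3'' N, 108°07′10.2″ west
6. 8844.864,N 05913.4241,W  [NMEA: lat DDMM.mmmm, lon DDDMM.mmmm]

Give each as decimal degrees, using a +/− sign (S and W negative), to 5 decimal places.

Point 1:
  Lat: 13′ + 57″ = 13.95000′; 63 + 13.95000/60 = 63.232500
  hemisphere S, so the sign is −
  Lon: 130 + 24/60 + 44/3600 = 130.412222
  E → positive
Point 2:
  Latitude: split at 2 digits → 50° and 47.197′; 50 + 47.197/60 = 50.786617
  N → positive
  λ: split at 3 digits → 066° and 14.283′; 66 + 14.283/60 = 66.238050
  E ⇒ keep positive
Point 3:
  φ: degrees = first 2 digits = 49, minutes = 8.1481; 49 + 8.1481/60 = 49.135802
  S ⇒ negate
  Lon: degrees = first 3 digits = 118, minutes = 18.3939; 118 + 18.3939/60 = 118.306565
  E → positive
Point 4:
  Lat: 37.6311′ = 0.627185°; total 88.627185
  S ⇒ negate
  Longitude: 14.768′ = 0.246133°; total 126.246133
  W → negative
Point 5:
  Lat: 65 + 36/60 + 6.3/3600 = 65.601750
  N → positive
  Lon: 108° + 7/60 + 10.2/3600 = 108 + 0.116667 + 0.002833 = 108.119500
  W ⇒ negate
Point 6:
  Lat: split at 2 digits → 88° and 44.864′; 88 + 44.864/60 = 88.747733
  N ⇒ keep positive
  Longitude: split at 3 digits → 059° and 13.4241′; 59 + 13.4241/60 = 59.223735
  hemisphere W, so the sign is −

1. -63.23250, 130.41222
2. 50.78662, 66.23805
3. -49.13580, 118.30657
4. -88.62719, -126.24613
5. 65.60175, -108.11950
6. 88.74773, -59.22374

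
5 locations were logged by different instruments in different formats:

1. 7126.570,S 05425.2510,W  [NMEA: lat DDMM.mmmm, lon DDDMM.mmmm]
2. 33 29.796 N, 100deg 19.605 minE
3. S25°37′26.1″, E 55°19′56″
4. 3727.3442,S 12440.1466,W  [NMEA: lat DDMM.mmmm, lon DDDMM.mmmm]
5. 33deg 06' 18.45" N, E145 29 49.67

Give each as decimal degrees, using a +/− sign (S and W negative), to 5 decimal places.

1. -71.44283, -54.42085
2. 33.49660, 100.32675
3. -25.62392, 55.33222
4. -37.45574, -124.66911
5. 33.10513, 145.49713

Point 1:
  Latitude: degrees = first 2 digits = 71, minutes = 26.57; 71 + 26.57/60 = 71.442833
  S ⇒ negate
  Longitude: degrees = first 3 digits = 54, minutes = 25.251; 54 + 25.251/60 = 54.420850
  hemisphere W, so the sign is −
Point 2:
  Latitude: 29.796′ = 0.496600°; total 33.496600
  N ⇒ keep positive
  Lon: 19.605′ = 0.326750°; total 100.326750
  E ⇒ keep positive
Point 3:
  Latitude: 37′ + 26.1″ = 37.43500′; 25 + 37.43500/60 = 25.623917
  S → negative
  Lon: 55 + 19/60 + 56/3600 = 55.332222
  E → positive
Point 4:
  φ: degrees = first 2 digits = 37, minutes = 27.3442; 37 + 27.3442/60 = 37.455737
  S ⇒ negate
  Lon: split at 3 digits → 124° and 40.1466′; 124 + 40.1466/60 = 124.669110
  W → negative
Point 5:
  φ: 33 + 6/60 + 18.45/3600 = 33.105125
  N → positive
  Lon: 145 + 29/60 + 49.67/3600 = 145.497131
  E ⇒ keep positive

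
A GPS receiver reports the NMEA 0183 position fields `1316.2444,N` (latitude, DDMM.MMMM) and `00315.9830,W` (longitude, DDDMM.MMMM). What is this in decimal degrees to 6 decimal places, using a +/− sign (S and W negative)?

Lat: degrees = first 2 digits = 13, minutes = 16.2444; 13 + 16.2444/60 = 13.2707400
N → positive
Lon: degrees = first 3 digits = 3, minutes = 15.983; 3 + 15.983/60 = 3.2663833
W → negative

13.270740, -3.266383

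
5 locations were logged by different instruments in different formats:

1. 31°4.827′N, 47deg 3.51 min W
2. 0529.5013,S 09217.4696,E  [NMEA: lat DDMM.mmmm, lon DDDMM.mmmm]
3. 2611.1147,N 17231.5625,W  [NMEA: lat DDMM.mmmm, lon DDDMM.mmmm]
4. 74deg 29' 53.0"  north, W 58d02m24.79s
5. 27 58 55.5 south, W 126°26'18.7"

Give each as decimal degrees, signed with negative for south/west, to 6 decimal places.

1. 31.080450, -47.058500
2. -5.491688, 92.291160
3. 26.185245, -172.526042
4. 74.498056, -58.040219
5. -27.982083, -126.438528

Point 1:
  φ: 4.827′ = 0.080450°; total 31.0804500
  N ⇒ keep positive
  Lon: 3.51′ = 0.058500°; total 47.0585000
  hemisphere W, so the sign is −
Point 2:
  φ: split at 2 digits → 05° and 29.5013′; 5 + 29.5013/60 = 5.4916883
  hemisphere S, so the sign is −
  λ: split at 3 digits → 092° and 17.4696′; 92 + 17.4696/60 = 92.2911600
  E → positive
Point 3:
  Lat: degrees = first 2 digits = 26, minutes = 11.1147; 26 + 11.1147/60 = 26.1852450
  N ⇒ keep positive
  Lon: degrees = first 3 digits = 172, minutes = 31.5625; 172 + 31.5625/60 = 172.5260417
  W → negative
Point 4:
  φ: 29′ + 53″ = 29.88333′; 74 + 29.88333/60 = 74.4980556
  N → positive
  Lon: 58 + 2/60 + 24.79/3600 = 58.0402194
  W → negative
Point 5:
  φ: 58′ + 55.5″ = 58.92500′; 27 + 58.92500/60 = 27.9820833
  hemisphere S, so the sign is −
  Longitude: 126° + 26/60 + 18.7/3600 = 126 + 0.433333 + 0.005194 = 126.4385278
  W ⇒ negate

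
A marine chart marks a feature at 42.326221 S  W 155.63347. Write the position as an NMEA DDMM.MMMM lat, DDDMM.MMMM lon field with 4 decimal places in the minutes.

4219.5733,S / 15538.0082,W

Lat: minutes = (42.326221 − 42) × 60 = 19.573260
λ: 155° + 0.633470 × 60 = 155° 38.008200′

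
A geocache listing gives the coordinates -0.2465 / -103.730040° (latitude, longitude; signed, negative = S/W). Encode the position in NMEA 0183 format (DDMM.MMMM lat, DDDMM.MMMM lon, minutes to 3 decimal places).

Latitude is negative → S; |value| = 0.246500
Latitude: fractional part 0.246500 → 14.79000 minutes
Longitude is negative → W; |value| = 103.730040
Longitude: minutes = (103.730040 − 103) × 60 = 43.80240

0014.790,S / 10343.802,W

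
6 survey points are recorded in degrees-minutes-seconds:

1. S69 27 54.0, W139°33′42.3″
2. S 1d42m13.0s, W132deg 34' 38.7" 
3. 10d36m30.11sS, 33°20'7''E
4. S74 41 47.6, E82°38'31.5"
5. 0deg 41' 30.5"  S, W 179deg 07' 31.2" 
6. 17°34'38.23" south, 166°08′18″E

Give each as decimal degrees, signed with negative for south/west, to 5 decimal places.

1. -69.46500, -139.56175
2. -1.70361, -132.57742
3. -10.60836, 33.33528
4. -74.69656, 82.64208
5. -0.69181, -179.12533
6. -17.57729, 166.13833

Point 1:
  Lat: 69° + 27/60 + 54/3600 = 69 + 0.450000 + 0.015000 = 69.465000
  S ⇒ negate
  Longitude: 139° + 33/60 + 42.3/3600 = 139 + 0.550000 + 0.011750 = 139.561750
  W → negative
Point 2:
  Latitude: 1 + 42/60 + 13/3600 = 1.703611
  S ⇒ negate
  Lon: 34′ + 38.7″ = 34.64500′; 132 + 34.64500/60 = 132.577417
  W → negative
Point 3:
  Lat: 36′ + 30.11″ = 36.50183′; 10 + 36.50183/60 = 10.608364
  S ⇒ negate
  Longitude: 20′ + 7″ = 20.11667′; 33 + 20.11667/60 = 33.335278
  E → positive
Point 4:
  φ: 74° + 41/60 + 47.6/3600 = 74 + 0.683333 + 0.013222 = 74.696556
  S → negative
  λ: 82 + 38/60 + 31.5/3600 = 82.642083
  E ⇒ keep positive
Point 5:
  Latitude: 41′ + 30.5″ = 41.50833′; 0 + 41.50833/60 = 0.691806
  S → negative
  Lon: 179° + 7/60 + 31.2/3600 = 179 + 0.116667 + 0.008667 = 179.125333
  hemisphere W, so the sign is −
Point 6:
  φ: 34′ + 38.23″ = 34.63717′; 17 + 34.63717/60 = 17.577286
  S ⇒ negate
  Longitude: 166 + 8/60 + 18/3600 = 166.138333
  E ⇒ keep positive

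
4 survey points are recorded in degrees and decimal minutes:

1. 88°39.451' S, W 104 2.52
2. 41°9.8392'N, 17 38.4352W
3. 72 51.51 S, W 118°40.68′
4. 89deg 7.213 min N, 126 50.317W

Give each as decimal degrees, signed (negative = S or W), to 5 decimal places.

1. -88.65752, -104.04200
2. 41.16399, -17.64059
3. -72.85850, -118.67800
4. 89.12022, -126.83862

Point 1:
  Latitude: 88 + 39.451/60 = 88.657517
  hemisphere S, so the sign is −
  Lon: 104 + 2.52/60 = 104.042000
  W ⇒ negate
Point 2:
  Lat: 41 + 9.8392/60 = 41.163987
  N ⇒ keep positive
  λ: 38.4352′ = 0.640587°; total 17.640587
  hemisphere W, so the sign is −
Point 3:
  φ: 51.51′ = 0.858500°; total 72.858500
  S → negative
  λ: 118 + 40.68/60 = 118.678000
  W → negative
Point 4:
  Latitude: 7.213′ = 0.120217°; total 89.120217
  N ⇒ keep positive
  Longitude: 126 + 50.317/60 = 126.838617
  hemisphere W, so the sign is −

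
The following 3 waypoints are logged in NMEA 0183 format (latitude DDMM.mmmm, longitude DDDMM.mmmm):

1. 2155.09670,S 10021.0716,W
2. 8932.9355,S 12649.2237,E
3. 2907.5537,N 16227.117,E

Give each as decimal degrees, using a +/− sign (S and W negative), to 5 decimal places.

1. -21.91828, -100.35119
2. -89.54893, 126.82040
3. 29.12590, 162.45195

Point 1:
  φ: degrees = first 2 digits = 21, minutes = 55.0967; 21 + 55.0967/60 = 21.918278
  hemisphere S, so the sign is −
  λ: split at 3 digits → 100° and 21.0716′; 100 + 21.0716/60 = 100.351193
  W → negative
Point 2:
  φ: degrees = first 2 digits = 89, minutes = 32.9355; 89 + 32.9355/60 = 89.548925
  S ⇒ negate
  Lon: degrees = first 3 digits = 126, minutes = 49.2237; 126 + 49.2237/60 = 126.820395
  E ⇒ keep positive
Point 3:
  Latitude: degrees = first 2 digits = 29, minutes = 7.5537; 29 + 7.5537/60 = 29.125895
  N ⇒ keep positive
  λ: degrees = first 3 digits = 162, minutes = 27.117; 162 + 27.117/60 = 162.451950
  E → positive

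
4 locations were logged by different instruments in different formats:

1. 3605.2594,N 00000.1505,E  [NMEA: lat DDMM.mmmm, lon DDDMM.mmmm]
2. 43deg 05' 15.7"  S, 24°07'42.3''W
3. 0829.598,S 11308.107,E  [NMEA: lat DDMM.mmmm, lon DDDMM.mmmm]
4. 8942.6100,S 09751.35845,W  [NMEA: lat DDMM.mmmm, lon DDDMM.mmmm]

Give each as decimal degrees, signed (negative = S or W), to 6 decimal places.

1. 36.087657, 0.002508
2. -43.087694, -24.128417
3. -8.493300, 113.135117
4. -89.710167, -97.855974

Point 1:
  Latitude: split at 2 digits → 36° and 5.2594′; 36 + 5.2594/60 = 36.0876567
  N ⇒ keep positive
  Lon: degrees = first 3 digits = 0, minutes = 0.1505; 0 + 0.1505/60 = 0.0025083
  E → positive
Point 2:
  Lat: 5′ + 15.7″ = 5.26167′; 43 + 5.26167/60 = 43.0876944
  S → negative
  Longitude: 7′ + 42.3″ = 7.70500′; 24 + 7.70500/60 = 24.1284167
  hemisphere W, so the sign is −
Point 3:
  Latitude: degrees = first 2 digits = 8, minutes = 29.598; 8 + 29.598/60 = 8.4933000
  S ⇒ negate
  Lon: degrees = first 3 digits = 113, minutes = 8.107; 113 + 8.107/60 = 113.1351167
  E ⇒ keep positive
Point 4:
  Latitude: degrees = first 2 digits = 89, minutes = 42.61; 89 + 42.61/60 = 89.7101667
  S ⇒ negate
  Lon: degrees = first 3 digits = 97, minutes = 51.35845; 97 + 51.35845/60 = 97.8559742
  W → negative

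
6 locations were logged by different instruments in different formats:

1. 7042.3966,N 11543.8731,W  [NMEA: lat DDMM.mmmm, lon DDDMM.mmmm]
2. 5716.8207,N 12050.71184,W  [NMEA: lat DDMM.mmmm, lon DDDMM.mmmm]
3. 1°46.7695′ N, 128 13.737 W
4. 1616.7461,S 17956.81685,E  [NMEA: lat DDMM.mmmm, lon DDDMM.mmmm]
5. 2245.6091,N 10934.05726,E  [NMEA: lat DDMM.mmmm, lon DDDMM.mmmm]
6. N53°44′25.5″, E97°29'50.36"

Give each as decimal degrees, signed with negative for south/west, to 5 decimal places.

1. 70.70661, -115.73122
2. 57.28035, -120.84520
3. 1.77949, -128.22895
4. -16.27910, 179.94695
5. 22.76015, 109.56762
6. 53.74042, 97.49732

Point 1:
  Latitude: degrees = first 2 digits = 70, minutes = 42.3966; 70 + 42.3966/60 = 70.706610
  N → positive
  Longitude: degrees = first 3 digits = 115, minutes = 43.8731; 115 + 43.8731/60 = 115.731218
  W → negative
Point 2:
  Latitude: split at 2 digits → 57° and 16.8207′; 57 + 16.8207/60 = 57.280345
  N → positive
  Lon: split at 3 digits → 120° and 50.71184′; 120 + 50.71184/60 = 120.845197
  W → negative
Point 3:
  Latitude: 46.7695′ = 0.779492°; total 1.779492
  N ⇒ keep positive
  Lon: 128 + 13.737/60 = 128.228950
  W → negative
Point 4:
  φ: degrees = first 2 digits = 16, minutes = 16.7461; 16 + 16.7461/60 = 16.279102
  S → negative
  Lon: degrees = first 3 digits = 179, minutes = 56.81685; 179 + 56.81685/60 = 179.946948
  E ⇒ keep positive
Point 5:
  Latitude: degrees = first 2 digits = 22, minutes = 45.6091; 22 + 45.6091/60 = 22.760152
  N → positive
  λ: degrees = first 3 digits = 109, minutes = 34.05726; 109 + 34.05726/60 = 109.567621
  E ⇒ keep positive
Point 6:
  Lat: 53 + 44/60 + 25.5/3600 = 53.740417
  N → positive
  Longitude: 97 + 29/60 + 50.36/3600 = 97.497322
  E → positive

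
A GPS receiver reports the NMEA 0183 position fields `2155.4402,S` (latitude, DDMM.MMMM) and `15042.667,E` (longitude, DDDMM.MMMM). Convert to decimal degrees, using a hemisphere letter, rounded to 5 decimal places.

φ: degrees = first 2 digits = 21, minutes = 55.4402; 21 + 55.4402/60 = 21.924003
Lon: degrees = first 3 digits = 150, minutes = 42.667; 150 + 42.667/60 = 150.711117

21.92400° S, 150.71112° E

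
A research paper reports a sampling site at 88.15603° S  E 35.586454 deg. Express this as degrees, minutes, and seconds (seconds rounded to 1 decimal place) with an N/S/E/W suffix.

88°09′21.7″ S, 35°35′11.2″ E

φ: 0.156030 × 60 = 9.36180′ → 9′, remainder × 60 = 21.708″
Longitude: 0.586454° → 35.18724′; 0.18724 × 60 = 11.234″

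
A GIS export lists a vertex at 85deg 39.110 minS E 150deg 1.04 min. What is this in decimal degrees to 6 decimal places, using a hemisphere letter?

Latitude: 85 + 39.11/60 = 85.6518333
λ: 1.04′ = 0.017333°; total 150.0173333

85.651833° S, 150.017333° E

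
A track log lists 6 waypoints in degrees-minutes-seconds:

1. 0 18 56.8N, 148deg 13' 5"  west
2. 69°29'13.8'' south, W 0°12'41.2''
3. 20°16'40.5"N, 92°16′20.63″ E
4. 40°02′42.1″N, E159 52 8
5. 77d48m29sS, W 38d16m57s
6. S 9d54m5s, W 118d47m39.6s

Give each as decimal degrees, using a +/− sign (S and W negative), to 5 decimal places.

1. 0.31578, -148.21806
2. -69.48717, -0.21144
3. 20.27792, 92.27240
4. 40.04503, 159.86889
5. -77.80806, -38.28250
6. -9.90139, -118.79433

Point 1:
  Latitude: 0 + 18/60 + 56.8/3600 = 0.315778
  N ⇒ keep positive
  Lon: 148° + 13/60 + 5/3600 = 148 + 0.216667 + 0.001389 = 148.218056
  W ⇒ negate
Point 2:
  Lat: 69° + 29/60 + 13.8/3600 = 69 + 0.483333 + 0.003833 = 69.487167
  S → negative
  Lon: 0° + 12/60 + 41.2/3600 = 0 + 0.200000 + 0.011444 = 0.211444
  W → negative
Point 3:
  Lat: 20° + 16/60 + 40.5/3600 = 20 + 0.266667 + 0.011250 = 20.277917
  N ⇒ keep positive
  Lon: 16′ + 20.63″ = 16.34383′; 92 + 16.34383/60 = 92.272397
  E → positive
Point 4:
  Lat: 40° + 2/60 + 42.1/3600 = 40 + 0.033333 + 0.011694 = 40.045028
  N ⇒ keep positive
  Lon: 159 + 52/60 + 8/3600 = 159.868889
  E ⇒ keep positive
Point 5:
  φ: 77 + 48/60 + 29/3600 = 77.808056
  S ⇒ negate
  λ: 38 + 16/60 + 57/3600 = 38.282500
  W → negative
Point 6:
  φ: 9° + 54/60 + 5/3600 = 9 + 0.900000 + 0.001389 = 9.901389
  S ⇒ negate
  λ: 118 + 47/60 + 39.6/3600 = 118.794333
  hemisphere W, so the sign is −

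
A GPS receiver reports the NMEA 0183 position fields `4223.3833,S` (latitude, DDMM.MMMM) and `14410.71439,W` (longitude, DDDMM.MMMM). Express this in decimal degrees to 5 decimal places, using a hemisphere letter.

42.38972° S, 144.17857° W

φ: split at 2 digits → 42° and 23.3833′; 42 + 23.3833/60 = 42.389722
Longitude: degrees = first 3 digits = 144, minutes = 10.71439; 144 + 10.71439/60 = 144.178573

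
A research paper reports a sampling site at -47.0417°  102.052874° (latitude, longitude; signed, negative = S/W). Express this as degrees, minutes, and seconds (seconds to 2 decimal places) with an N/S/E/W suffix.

47°02′30.12″ S, 102°03′10.35″ E

Latitude is negative → S; |value| = 47.041700
Lat: 0.041700° → 2.50200′; 0.50200 × 60 = 30.1200″
λ: 0.052874° → 3.17244′; 0.17244 × 60 = 10.3464″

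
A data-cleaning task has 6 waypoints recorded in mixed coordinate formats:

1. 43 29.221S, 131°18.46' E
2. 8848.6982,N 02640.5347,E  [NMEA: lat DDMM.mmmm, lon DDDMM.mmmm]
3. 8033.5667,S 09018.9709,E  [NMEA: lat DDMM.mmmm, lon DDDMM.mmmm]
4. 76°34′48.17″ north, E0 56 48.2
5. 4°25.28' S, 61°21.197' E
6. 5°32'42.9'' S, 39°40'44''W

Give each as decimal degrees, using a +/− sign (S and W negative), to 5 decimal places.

Point 1:
  Lat: 43 + 29.221/60 = 43.487017
  S → negative
  Lon: 18.46′ = 0.307667°; total 131.307667
  E ⇒ keep positive
Point 2:
  Latitude: degrees = first 2 digits = 88, minutes = 48.6982; 88 + 48.6982/60 = 88.811637
  N ⇒ keep positive
  Lon: degrees = first 3 digits = 26, minutes = 40.5347; 26 + 40.5347/60 = 26.675578
  E → positive
Point 3:
  Latitude: split at 2 digits → 80° and 33.5667′; 80 + 33.5667/60 = 80.559445
  hemisphere S, so the sign is −
  Longitude: split at 3 digits → 090° and 18.9709′; 90 + 18.9709/60 = 90.316182
  E ⇒ keep positive
Point 4:
  Latitude: 76 + 34/60 + 48.17/3600 = 76.580047
  N ⇒ keep positive
  Lon: 56′ + 48.2″ = 56.80333′; 0 + 56.80333/60 = 0.946722
  E → positive
Point 5:
  Latitude: 4 + 25.28/60 = 4.421333
  S ⇒ negate
  Longitude: 61 + 21.197/60 = 61.353283
  E → positive
Point 6:
  Latitude: 5 + 32/60 + 42.9/3600 = 5.545250
  S → negative
  Longitude: 40′ + 44″ = 40.73333′; 39 + 40.73333/60 = 39.678889
  W → negative

1. -43.48702, 131.30767
2. 88.81164, 26.67558
3. -80.55945, 90.31618
4. 76.58005, 0.94672
5. -4.42133, 61.35328
6. -5.54525, -39.67889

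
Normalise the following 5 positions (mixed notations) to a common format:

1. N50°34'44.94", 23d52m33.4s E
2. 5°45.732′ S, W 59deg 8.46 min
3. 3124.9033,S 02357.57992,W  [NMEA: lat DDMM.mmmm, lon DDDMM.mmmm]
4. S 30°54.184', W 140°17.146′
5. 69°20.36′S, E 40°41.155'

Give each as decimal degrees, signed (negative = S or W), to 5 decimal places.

Point 1:
  φ: 34′ + 44.94″ = 34.74900′; 50 + 34.74900/60 = 50.579150
  N → positive
  Lon: 23 + 52/60 + 33.4/3600 = 23.875944
  E ⇒ keep positive
Point 2:
  φ: 45.732′ = 0.762200°; total 5.762200
  S → negative
  Lon: 59 + 8.46/60 = 59.141000
  W ⇒ negate
Point 3:
  Latitude: degrees = first 2 digits = 31, minutes = 24.9033; 31 + 24.9033/60 = 31.415055
  S → negative
  Longitude: split at 3 digits → 023° and 57.57992′; 23 + 57.57992/60 = 23.959665
  W ⇒ negate
Point 4:
  φ: 54.184′ = 0.903067°; total 30.903067
  S ⇒ negate
  Lon: 17.146′ = 0.285767°; total 140.285767
  W ⇒ negate
Point 5:
  Lat: 69 + 20.36/60 = 69.339333
  hemisphere S, so the sign is −
  λ: 40 + 41.155/60 = 40.685917
  E → positive

1. 50.57915, 23.87594
2. -5.76220, -59.14100
3. -31.41506, -23.95967
4. -30.90307, -140.28577
5. -69.33933, 40.68592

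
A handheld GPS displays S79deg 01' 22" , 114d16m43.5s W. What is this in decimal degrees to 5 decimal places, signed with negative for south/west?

-79.02278, -114.27875

Latitude: 1′ + 22″ = 1.36667′; 79 + 1.36667/60 = 79.022778
S ⇒ negate
Lon: 114° + 16/60 + 43.5/3600 = 114 + 0.266667 + 0.012083 = 114.278750
hemisphere W, so the sign is −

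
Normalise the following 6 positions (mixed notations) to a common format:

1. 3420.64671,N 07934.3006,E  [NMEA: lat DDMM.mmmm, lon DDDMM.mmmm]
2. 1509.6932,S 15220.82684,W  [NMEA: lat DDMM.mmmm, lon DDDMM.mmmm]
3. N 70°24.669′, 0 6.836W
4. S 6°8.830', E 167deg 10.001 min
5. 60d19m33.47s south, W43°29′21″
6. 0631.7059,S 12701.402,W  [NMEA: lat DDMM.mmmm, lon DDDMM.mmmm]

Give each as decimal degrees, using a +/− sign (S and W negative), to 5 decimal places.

Point 1:
  Latitude: split at 2 digits → 34° and 20.64671′; 34 + 20.64671/60 = 34.344112
  N → positive
  Longitude: split at 3 digits → 079° and 34.3006′; 79 + 34.3006/60 = 79.571677
  E → positive
Point 2:
  φ: split at 2 digits → 15° and 9.6932′; 15 + 9.6932/60 = 15.161553
  S ⇒ negate
  Longitude: split at 3 digits → 152° and 20.82684′; 152 + 20.82684/60 = 152.347114
  W ⇒ negate
Point 3:
  Lat: 24.669′ = 0.411150°; total 70.411150
  N ⇒ keep positive
  Longitude: 0 + 6.836/60 = 0.113933
  hemisphere W, so the sign is −
Point 4:
  Lat: 6 + 8.83/60 = 6.147167
  S ⇒ negate
  Longitude: 167 + 10.001/60 = 167.166683
  E → positive
Point 5:
  Latitude: 60° + 19/60 + 33.47/3600 = 60 + 0.316667 + 0.009297 = 60.325964
  hemisphere S, so the sign is −
  Lon: 43° + 29/60 + 21/3600 = 43 + 0.483333 + 0.005833 = 43.489167
  hemisphere W, so the sign is −
Point 6:
  Lat: split at 2 digits → 06° and 31.7059′; 6 + 31.7059/60 = 6.528432
  S → negative
  Lon: split at 3 digits → 127° and 1.402′; 127 + 1.402/60 = 127.023367
  hemisphere W, so the sign is −

1. 34.34411, 79.57168
2. -15.16155, -152.34711
3. 70.41115, -0.11393
4. -6.14717, 167.16668
5. -60.32596, -43.48917
6. -6.52843, -127.02337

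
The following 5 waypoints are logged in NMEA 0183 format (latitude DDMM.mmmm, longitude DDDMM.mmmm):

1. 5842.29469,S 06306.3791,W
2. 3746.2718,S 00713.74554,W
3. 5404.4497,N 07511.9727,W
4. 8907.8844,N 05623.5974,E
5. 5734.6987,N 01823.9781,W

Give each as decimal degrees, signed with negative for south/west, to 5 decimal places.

1. -58.70491, -63.10632
2. -37.77120, -7.22909
3. 54.07416, -75.19955
4. 89.13141, 56.39329
5. 57.57831, -18.39964

Point 1:
  Lat: split at 2 digits → 58° and 42.29469′; 58 + 42.29469/60 = 58.704912
  S → negative
  Lon: split at 3 digits → 063° and 6.3791′; 63 + 6.3791/60 = 63.106318
  W → negative
Point 2:
  Latitude: degrees = first 2 digits = 37, minutes = 46.2718; 37 + 46.2718/60 = 37.771197
  S ⇒ negate
  Lon: split at 3 digits → 007° and 13.74554′; 7 + 13.74554/60 = 7.229092
  W ⇒ negate
Point 3:
  φ: split at 2 digits → 54° and 4.4497′; 54 + 4.4497/60 = 54.074162
  N ⇒ keep positive
  Longitude: split at 3 digits → 075° and 11.9727′; 75 + 11.9727/60 = 75.199545
  hemisphere W, so the sign is −
Point 4:
  Latitude: split at 2 digits → 89° and 7.8844′; 89 + 7.8844/60 = 89.131407
  N → positive
  λ: degrees = first 3 digits = 56, minutes = 23.5974; 56 + 23.5974/60 = 56.393290
  E → positive
Point 5:
  Latitude: split at 2 digits → 57° and 34.6987′; 57 + 34.6987/60 = 57.578312
  N → positive
  Longitude: split at 3 digits → 018° and 23.9781′; 18 + 23.9781/60 = 18.399635
  hemisphere W, so the sign is −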